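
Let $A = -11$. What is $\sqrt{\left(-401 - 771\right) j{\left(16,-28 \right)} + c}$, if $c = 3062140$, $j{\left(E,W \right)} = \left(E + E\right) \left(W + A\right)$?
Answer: $2 \sqrt{1131199} \approx 2127.2$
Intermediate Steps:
$j{\left(E,W \right)} = 2 E \left(-11 + W\right)$ ($j{\left(E,W \right)} = \left(E + E\right) \left(W - 11\right) = 2 E \left(-11 + W\right)$)
$\sqrt{\left(-401 - 771\right) j{\left(16,-28 \right)} + c} = \sqrt{\left(-401 - 771\right) 2 \cdot 16 \left(-11 - 28\right) + 3062140} = \sqrt{- 1172 \cdot 2 \cdot 16 \left(-39\right) + 3062140} = \sqrt{\left(-1172\right) \left(-1248\right) + 3062140} = \sqrt{1462656 + 3062140} = \sqrt{4524796} = 2 \sqrt{1131199}$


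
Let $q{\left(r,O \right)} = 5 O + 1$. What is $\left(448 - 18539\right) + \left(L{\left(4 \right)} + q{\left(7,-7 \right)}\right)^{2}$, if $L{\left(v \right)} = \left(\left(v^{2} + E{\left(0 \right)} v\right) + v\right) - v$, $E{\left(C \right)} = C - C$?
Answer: $-17767$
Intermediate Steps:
$q{\left(r,O \right)} = 1 + 5 O$
$E{\left(C \right)} = 0$
$L{\left(v \right)} = v^{2}$ ($L{\left(v \right)} = \left(\left(v^{2} + 0 v\right) + v\right) - v = \left(\left(v^{2} + 0\right) + v\right) - v = \left(v^{2} + v\right) - v = \left(v + v^{2}\right) - v = v^{2}$)
$\left(448 - 18539\right) + \left(L{\left(4 \right)} + q{\left(7,-7 \right)}\right)^{2} = \left(448 - 18539\right) + \left(4^{2} + \left(1 + 5 \left(-7\right)\right)\right)^{2} = \left(448 - 18539\right) + \left(16 + \left(1 - 35\right)\right)^{2} = -18091 + \left(16 - 34\right)^{2} = -18091 + \left(-18\right)^{2} = -18091 + 324 = -17767$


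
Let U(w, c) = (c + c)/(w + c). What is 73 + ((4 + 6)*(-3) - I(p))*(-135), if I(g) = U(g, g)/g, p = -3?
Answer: 4078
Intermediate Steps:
U(w, c) = 2*c/(c + w) (U(w, c) = (2*c)/(c + w) = 2*c/(c + w))
I(g) = 1/g (I(g) = (2*g/(g + g))/g = (2*g/((2*g)))/g = (2*g*(1/(2*g)))/g = 1/g)
73 + ((4 + 6)*(-3) - I(p))*(-135) = 73 + ((4 + 6)*(-3) - 1/(-3))*(-135) = 73 + (10*(-3) - 1*(-⅓))*(-135) = 73 + (-30 + ⅓)*(-135) = 73 - 89/3*(-135) = 73 + 4005 = 4078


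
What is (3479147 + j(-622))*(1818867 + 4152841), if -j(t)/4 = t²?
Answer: 11535016861588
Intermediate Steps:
j(t) = -4*t²
(3479147 + j(-622))*(1818867 + 4152841) = (3479147 - 4*(-622)²)*(1818867 + 4152841) = (3479147 - 4*386884)*5971708 = (3479147 - 1547536)*5971708 = 1931611*5971708 = 11535016861588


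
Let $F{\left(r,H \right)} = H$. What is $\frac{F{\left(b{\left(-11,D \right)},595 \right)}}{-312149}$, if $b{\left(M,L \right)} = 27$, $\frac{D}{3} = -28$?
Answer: $- \frac{595}{312149} \approx -0.0019061$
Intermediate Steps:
$D = -84$ ($D = 3 \left(-28\right) = -84$)
$\frac{F{\left(b{\left(-11,D \right)},595 \right)}}{-312149} = \frac{595}{-312149} = 595 \left(- \frac{1}{312149}\right) = - \frac{595}{312149}$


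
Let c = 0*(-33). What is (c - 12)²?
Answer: 144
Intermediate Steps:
c = 0
(c - 12)² = (0 - 12)² = (-12)² = 144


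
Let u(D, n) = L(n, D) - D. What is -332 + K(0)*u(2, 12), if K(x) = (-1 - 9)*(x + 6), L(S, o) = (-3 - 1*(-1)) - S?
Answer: 628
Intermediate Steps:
L(S, o) = -2 - S (L(S, o) = (-3 + 1) - S = -2 - S)
K(x) = -60 - 10*x (K(x) = -10*(6 + x) = -60 - 10*x)
u(D, n) = -2 - D - n (u(D, n) = (-2 - n) - D = -2 - D - n)
-332 + K(0)*u(2, 12) = -332 + (-60 - 10*0)*(-2 - 1*2 - 1*12) = -332 + (-60 + 0)*(-2 - 2 - 12) = -332 - 60*(-16) = -332 + 960 = 628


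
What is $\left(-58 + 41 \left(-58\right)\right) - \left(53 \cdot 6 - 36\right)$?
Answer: $-2718$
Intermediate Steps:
$\left(-58 + 41 \left(-58\right)\right) - \left(53 \cdot 6 - 36\right) = \left(-58 - 2378\right) - \left(318 - 36\right) = -2436 - 282 = -2718$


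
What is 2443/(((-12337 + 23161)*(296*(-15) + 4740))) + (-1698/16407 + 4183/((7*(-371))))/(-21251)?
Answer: 272141341391483/326698415312623200 ≈ 0.00083300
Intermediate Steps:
2443/(((-12337 + 23161)*(296*(-15) + 4740))) + (-1698/16407 + 4183/((7*(-371))))/(-21251) = 2443/((10824*(-4440 + 4740))) + (-1698*1/16407 + 4183/(-2597))*(-1/21251) = 2443/((10824*300)) + (-566/5469 + 4183*(-1/2597))*(-1/21251) = 2443/3247200 + (-566/5469 - 4183/2597)*(-1/21251) = 2443*(1/3247200) - 24346729/14202993*(-1/21251) = 2443/3247200 + 24346729/301827804243 = 272141341391483/326698415312623200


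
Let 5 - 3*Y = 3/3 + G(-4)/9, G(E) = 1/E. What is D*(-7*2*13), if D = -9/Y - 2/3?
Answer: 583492/435 ≈ 1341.4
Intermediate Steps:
Y = 145/108 (Y = 5/3 - (3/3 + 1/(-4*9))/3 = 5/3 - (3*(1/3) - 1/4*1/9)/3 = 5/3 - (1 - 1/36)/3 = 5/3 - 1/3*35/36 = 5/3 - 35/108 = 145/108 ≈ 1.3426)
D = -3206/435 (D = -9/145/108 - 2/3 = -9*108/145 - 2*1/3 = -972/145 - 2/3 = -3206/435 ≈ -7.3701)
D*(-7*2*13) = -3206*(-7*2)*13/435 = -(-44884)*13/435 = -3206/435*(-182) = 583492/435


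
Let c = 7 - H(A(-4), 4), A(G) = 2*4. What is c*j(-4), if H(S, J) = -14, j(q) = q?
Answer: -84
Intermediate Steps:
A(G) = 8
c = 21 (c = 7 - 1*(-14) = 7 + 14 = 21)
c*j(-4) = 21*(-4) = -84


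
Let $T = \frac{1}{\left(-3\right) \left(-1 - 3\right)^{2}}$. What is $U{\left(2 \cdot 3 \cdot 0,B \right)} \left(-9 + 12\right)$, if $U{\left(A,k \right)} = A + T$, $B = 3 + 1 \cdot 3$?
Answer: $- \frac{1}{16} \approx -0.0625$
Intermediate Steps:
$B = 6$ ($B = 3 + 3 = 6$)
$T = - \frac{1}{48}$ ($T = - \frac{1}{3 \left(-4\right)^{2}} = - \frac{1}{3 \cdot 16} = \left(- \frac{1}{3}\right) \frac{1}{16} = - \frac{1}{48} \approx -0.020833$)
$U{\left(A,k \right)} = - \frac{1}{48} + A$ ($U{\left(A,k \right)} = A - \frac{1}{48} = - \frac{1}{48} + A$)
$U{\left(2 \cdot 3 \cdot 0,B \right)} \left(-9 + 12\right) = \left(- \frac{1}{48} + 2 \cdot 3 \cdot 0\right) \left(-9 + 12\right) = \left(- \frac{1}{48} + 6 \cdot 0\right) 3 = \left(- \frac{1}{48} + 0\right) 3 = \left(- \frac{1}{48}\right) 3 = - \frac{1}{16}$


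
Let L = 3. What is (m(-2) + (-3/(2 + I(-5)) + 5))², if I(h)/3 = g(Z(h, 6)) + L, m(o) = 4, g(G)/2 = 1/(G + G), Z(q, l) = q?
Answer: 205209/2704 ≈ 75.891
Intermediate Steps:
g(G) = 1/G (g(G) = 2/(G + G) = 2/((2*G)) = 2*(1/(2*G)) = 1/G)
I(h) = 9 + 3/h (I(h) = 3*(1/h + 3) = 3*(3 + 1/h) = 9 + 3/h)
(m(-2) + (-3/(2 + I(-5)) + 5))² = (4 + (-3/(2 + (9 + 3/(-5))) + 5))² = (4 + (-3/(2 + (9 + 3*(-⅕))) + 5))² = (4 + (-3/(2 + (9 - ⅗)) + 5))² = (4 + (-3/(2 + 42/5) + 5))² = (4 + (-3/52/5 + 5))² = (4 + (-3*5/52 + 5))² = (4 + (-15/52 + 5))² = (4 + 245/52)² = (453/52)² = 205209/2704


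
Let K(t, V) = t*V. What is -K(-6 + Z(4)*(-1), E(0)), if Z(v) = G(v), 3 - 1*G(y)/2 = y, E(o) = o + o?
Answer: 0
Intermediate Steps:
E(o) = 2*o
G(y) = 6 - 2*y
Z(v) = 6 - 2*v
K(t, V) = V*t
-K(-6 + Z(4)*(-1), E(0)) = -2*0*(-6 + (6 - 2*4)*(-1)) = -0*(-6 + (6 - 8)*(-1)) = -0*(-6 - 2*(-1)) = -0*(-6 + 2) = -0*(-4) = -1*0 = 0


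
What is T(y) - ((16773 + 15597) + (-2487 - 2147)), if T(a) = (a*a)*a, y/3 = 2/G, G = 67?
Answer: -8341962352/300763 ≈ -27736.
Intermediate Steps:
y = 6/67 (y = 3*(2/67) = 6/67 ≈ 0.089552)
T(a) = a³ (T(a) = a²*a = a³)
T(y) - ((16773 + 15597) + (-2487 - 2147)) = (6/67)³ - ((16773 + 15597) + (-2487 - 2147)) = 216/300763 - (32370 - 4634) = 216/300763 - 1*27736 = 216/300763 - 27736 = -8341962352/300763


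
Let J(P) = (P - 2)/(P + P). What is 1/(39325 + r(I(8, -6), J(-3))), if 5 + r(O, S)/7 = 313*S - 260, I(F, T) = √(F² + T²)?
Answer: 6/235775 ≈ 2.5448e-5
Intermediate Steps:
J(P) = (-2 + P)/(2*P) (J(P) = (-2 + P)/((2*P)) = (-2 + P)*(1/(2*P)) = (-2 + P)/(2*P))
r(O, S) = -1855 + 2191*S (r(O, S) = -35 + 7*(313*S - 260) = -35 + 7*(-260 + 313*S) = -35 + (-1820 + 2191*S) = -1855 + 2191*S)
1/(39325 + r(I(8, -6), J(-3))) = 1/(39325 + (-1855 + 2191*((½)*(-2 - 3)/(-3)))) = 1/(39325 + (-1855 + 2191*((½)*(-⅓)*(-5)))) = 1/(39325 + (-1855 + 2191*(⅚))) = 1/(39325 + (-1855 + 10955/6)) = 1/(39325 - 175/6) = 1/(235775/6) = 6/235775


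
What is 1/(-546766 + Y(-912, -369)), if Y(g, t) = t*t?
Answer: -1/410605 ≈ -2.4354e-6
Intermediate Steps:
Y(g, t) = t²
1/(-546766 + Y(-912, -369)) = 1/(-546766 + (-369)²) = 1/(-546766 + 136161) = 1/(-410605) = -1/410605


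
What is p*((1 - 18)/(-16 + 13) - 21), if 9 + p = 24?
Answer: -230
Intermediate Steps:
p = 15 (p = -9 + 24 = 15)
p*((1 - 18)/(-16 + 13) - 21) = 15*((1 - 18)/(-16 + 13) - 21) = 15*(-17/(-3) - 21) = 15*(-17*(-⅓) - 21) = 15*(17/3 - 21) = 15*(-46/3) = -230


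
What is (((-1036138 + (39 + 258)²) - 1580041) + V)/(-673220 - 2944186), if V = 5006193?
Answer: -2478223/3617406 ≈ -0.68508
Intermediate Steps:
(((-1036138 + (39 + 258)²) - 1580041) + V)/(-673220 - 2944186) = (((-1036138 + (39 + 258)²) - 1580041) + 5006193)/(-673220 - 2944186) = (((-1036138 + 297²) - 1580041) + 5006193)/(-3617406) = (((-1036138 + 88209) - 1580041) + 5006193)*(-1/3617406) = ((-947929 - 1580041) + 5006193)*(-1/3617406) = (-2527970 + 5006193)*(-1/3617406) = 2478223*(-1/3617406) = -2478223/3617406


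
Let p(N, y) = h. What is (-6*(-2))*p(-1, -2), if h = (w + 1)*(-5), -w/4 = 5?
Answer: 1140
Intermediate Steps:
w = -20 (w = -4*5 = -20)
h = 95 (h = (-20 + 1)*(-5) = -19*(-5) = 95)
p(N, y) = 95
(-6*(-2))*p(-1, -2) = -6*(-2)*95 = 12*95 = 1140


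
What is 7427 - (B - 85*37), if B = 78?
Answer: 10494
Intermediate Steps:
7427 - (B - 85*37) = 7427 - (78 - 85*37) = 7427 - (78 - 3145) = 7427 - 1*(-3067) = 7427 + 3067 = 10494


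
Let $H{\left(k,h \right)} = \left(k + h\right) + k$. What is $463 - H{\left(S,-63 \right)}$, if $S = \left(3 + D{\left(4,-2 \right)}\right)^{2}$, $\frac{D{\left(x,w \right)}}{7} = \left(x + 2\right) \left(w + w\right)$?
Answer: $-53924$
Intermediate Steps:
$D{\left(x,w \right)} = 14 w \left(2 + x\right)$ ($D{\left(x,w \right)} = 7 \left(x + 2\right) \left(w + w\right) = 7 \left(2 + x\right) 2 w = 7 \cdot 2 w \left(2 + x\right) = 14 w \left(2 + x\right)$)
$S = 27225$ ($S = \left(3 + 14 \left(-2\right) \left(2 + 4\right)\right)^{2} = \left(3 + 14 \left(-2\right) 6\right)^{2} = \left(3 - 168\right)^{2} = \left(-165\right)^{2} = 27225$)
$H{\left(k,h \right)} = h + 2 k$ ($H{\left(k,h \right)} = \left(h + k\right) + k = h + 2 k$)
$463 - H{\left(S,-63 \right)} = 463 - \left(-63 + 2 \cdot 27225\right) = 463 - \left(-63 + 54450\right) = 463 - 54387 = -53924$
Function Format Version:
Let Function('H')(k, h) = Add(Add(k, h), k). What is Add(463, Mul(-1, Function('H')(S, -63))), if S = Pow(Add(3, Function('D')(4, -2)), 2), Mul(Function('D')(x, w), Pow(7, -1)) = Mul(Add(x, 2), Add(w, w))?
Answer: -53924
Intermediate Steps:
Function('D')(x, w) = Mul(14, w, Add(2, x)) (Function('D')(x, w) = Mul(7, Mul(Add(x, 2), Add(w, w))) = Mul(7, Mul(Add(2, x), Mul(2, w))) = Mul(7, Mul(2, w, Add(2, x))) = Mul(14, w, Add(2, x)))
S = 27225 (S = Pow(Add(3, Mul(14, -2, Add(2, 4))), 2) = Pow(Add(3, Mul(14, -2, 6)), 2) = Pow(Add(3, -168), 2) = Pow(-165, 2) = 27225)
Function('H')(k, h) = Add(h, Mul(2, k)) (Function('H')(k, h) = Add(Add(h, k), k) = Add(h, Mul(2, k)))
Add(463, Mul(-1, Function('H')(S, -63))) = Add(463, Mul(-1, Add(-63, Mul(2, 27225)))) = Add(463, Mul(-1, Add(-63, 54450))) = Add(463, Mul(-1, 54387)) = Add(463, -54387) = -53924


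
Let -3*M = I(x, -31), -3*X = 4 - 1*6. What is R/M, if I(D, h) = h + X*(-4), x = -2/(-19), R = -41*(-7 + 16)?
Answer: -3321/101 ≈ -32.881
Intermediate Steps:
X = ⅔ (X = -(4 - 1*6)/3 = -(4 - 6)/3 = -⅓*(-2) = ⅔ ≈ 0.66667)
R = -369 (R = -41*9 = -369)
x = 2/19 (x = -2*(-1/19) = 2/19 ≈ 0.10526)
I(D, h) = -8/3 + h (I(D, h) = h + (⅔)*(-4) = h - 8/3 = -8/3 + h)
M = 101/9 (M = -(-8/3 - 31)/3 = -⅓*(-101/3) = 101/9 ≈ 11.222)
R/M = -369/101/9 = -369*9/101 = -3321/101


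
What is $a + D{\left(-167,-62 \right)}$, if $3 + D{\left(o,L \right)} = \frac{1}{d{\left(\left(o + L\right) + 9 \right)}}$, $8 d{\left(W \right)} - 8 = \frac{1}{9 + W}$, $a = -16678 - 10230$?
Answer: $- \frac{45397169}{1687} \approx -26910.0$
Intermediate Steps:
$a = -26908$ ($a = -16678 - 10230 = -26908$)
$d{\left(W \right)} = 1 + \frac{1}{8 \left(9 + W\right)}$
$D{\left(o,L \right)} = -3 + \frac{18 + L + o}{\frac{145}{8} + L + o}$ ($D{\left(o,L \right)} = -3 + \frac{1}{\frac{1}{9 + \left(\left(o + L\right) + 9\right)} \left(\frac{73}{8} + \left(\left(o + L\right) + 9\right)\right)} = -3 + \frac{1}{\frac{1}{9 + \left(\left(L + o\right) + 9\right)} \left(\frac{73}{8} + \left(\left(L + o\right) + 9\right)\right)} = -3 + \frac{1}{\frac{1}{9 + \left(9 + L + o\right)} \left(\frac{73}{8} + \left(9 + L + o\right)\right)} = -3 + \frac{1}{\frac{1}{18 + L + o} \left(\frac{145}{8} + L + o\right)} = -3 + \frac{18 + L + o}{\frac{145}{8} + L + o}$)
$a + D{\left(-167,-62 \right)} = -26908 + \frac{-291 - -992 - -2672}{145 + 8 \left(-62\right) + 8 \left(-167\right)} = -26908 + \frac{-291 + 992 + 2672}{145 - 496 - 1336} = -26908 + \frac{1}{-1687} \cdot 3373 = -26908 - \frac{3373}{1687} = - \frac{45397169}{1687}$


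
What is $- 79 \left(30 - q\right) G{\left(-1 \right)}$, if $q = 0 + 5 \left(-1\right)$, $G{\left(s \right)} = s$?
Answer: $2765$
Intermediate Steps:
$q = -5$ ($q = 0 - 5 = -5$)
$- 79 \left(30 - q\right) G{\left(-1 \right)} = - 79 \left(30 - -5\right) \left(-1\right) = - 79 \left(30 + 5\right) \left(-1\right) = \left(-79\right) 35 \left(-1\right) = \left(-2765\right) \left(-1\right) = 2765$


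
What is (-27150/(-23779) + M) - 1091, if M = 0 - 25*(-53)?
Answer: 5591436/23779 ≈ 235.14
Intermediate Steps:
M = 1325 (M = 0 + 1325 = 1325)
(-27150/(-23779) + M) - 1091 = (-27150/(-23779) + 1325) - 1091 = (-27150*(-1/23779) + 1325) - 1091 = (27150/23779 + 1325) - 1091 = 31534325/23779 - 1091 = 5591436/23779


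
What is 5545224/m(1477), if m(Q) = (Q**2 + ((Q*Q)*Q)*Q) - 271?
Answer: 5545224/4759070959099 ≈ 1.1652e-6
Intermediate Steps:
m(Q) = -271 + Q**2 + Q**4 (m(Q) = (Q**2 + (Q**2*Q)*Q) - 271 = (Q**2 + Q**3*Q) - 271 = (Q**2 + Q**4) - 271 = -271 + Q**2 + Q**4)
5545224/m(1477) = 5545224/(-271 + 1477**2 + 1477**4) = 5545224/(-271 + 2181529 + 4759068777841) = 5545224/4759070959099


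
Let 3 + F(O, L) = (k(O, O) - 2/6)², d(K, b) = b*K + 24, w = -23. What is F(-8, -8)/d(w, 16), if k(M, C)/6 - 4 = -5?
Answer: -167/1548 ≈ -0.10788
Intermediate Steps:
d(K, b) = 24 + K*b (d(K, b) = K*b + 24 = 24 + K*b)
k(M, C) = -6 (k(M, C) = 24 + 6*(-5) = 24 - 30 = -6)
F(O, L) = 334/9 (F(O, L) = -3 + (-6 - 2/6)² = -3 + (-6 - 2*⅙)² = -3 + (-6 - ⅓)² = -3 + (-19/3)² = -3 + 361/9 = 334/9)
F(-8, -8)/d(w, 16) = 334/(9*(24 - 23*16)) = 334/(9*(24 - 368)) = (334/9)/(-344) = (334/9)*(-1/344) = -167/1548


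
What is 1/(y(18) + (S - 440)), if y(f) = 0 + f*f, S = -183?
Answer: -1/299 ≈ -0.0033445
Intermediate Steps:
y(f) = f**2 (y(f) = 0 + f**2 = f**2)
1/(y(18) + (S - 440)) = 1/(18**2 + (-183 - 440)) = 1/(324 - 623) = 1/(-299) = -1/299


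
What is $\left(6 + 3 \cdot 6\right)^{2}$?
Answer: $576$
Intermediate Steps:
$\left(6 + 3 \cdot 6\right)^{2} = \left(6 + 18\right)^{2} = 24^{2} = 576$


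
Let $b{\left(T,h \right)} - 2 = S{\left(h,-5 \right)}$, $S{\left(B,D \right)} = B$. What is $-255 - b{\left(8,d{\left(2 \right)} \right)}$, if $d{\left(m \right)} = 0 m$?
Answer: $-257$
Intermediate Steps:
$d{\left(m \right)} = 0$
$b{\left(T,h \right)} = 2 + h$
$-255 - b{\left(8,d{\left(2 \right)} \right)} = -255 - \left(2 + 0\right) = -255 - 2 = -257$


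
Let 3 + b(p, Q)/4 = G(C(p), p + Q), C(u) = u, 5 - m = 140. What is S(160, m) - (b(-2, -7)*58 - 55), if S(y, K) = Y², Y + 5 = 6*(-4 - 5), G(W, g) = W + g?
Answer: 6784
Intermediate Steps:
m = -135 (m = 5 - 1*140 = 5 - 140 = -135)
b(p, Q) = -12 + 4*Q + 8*p (b(p, Q) = -12 + 4*(p + (p + Q)) = -12 + 4*(p + (Q + p)) = -12 + 4*(Q + 2*p) = -12 + (4*Q + 8*p) = -12 + 4*Q + 8*p)
Y = -59 (Y = -5 + 6*(-4 - 5) = -5 + 6*(-9) = -5 - 54 = -59)
S(y, K) = 3481 (S(y, K) = (-59)² = 3481)
S(160, m) - (b(-2, -7)*58 - 55) = 3481 - ((-12 + 4*(-7) + 8*(-2))*58 - 55) = 3481 - ((-12 - 28 - 16)*58 - 55) = 3481 - (-56*58 - 55) = 3481 - (-3248 - 55) = 3481 - 1*(-3303) = 3481 + 3303 = 6784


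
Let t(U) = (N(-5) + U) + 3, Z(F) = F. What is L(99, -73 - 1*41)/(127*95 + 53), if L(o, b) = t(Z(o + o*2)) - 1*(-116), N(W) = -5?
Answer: 411/12118 ≈ 0.033916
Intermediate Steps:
t(U) = -2 + U (t(U) = (-5 + U) + 3 = -2 + U)
L(o, b) = 114 + 3*o (L(o, b) = (-2 + (o + o*2)) - 1*(-116) = (-2 + (o + 2*o)) + 116 = (-2 + 3*o) + 116 = 114 + 3*o)
L(99, -73 - 1*41)/(127*95 + 53) = (114 + 3*99)/(127*95 + 53) = (114 + 297)/(12065 + 53) = 411/12118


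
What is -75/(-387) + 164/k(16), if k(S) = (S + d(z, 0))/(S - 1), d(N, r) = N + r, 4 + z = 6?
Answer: 5885/43 ≈ 136.86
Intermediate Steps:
z = 2 (z = -4 + 6 = 2)
k(S) = (2 + S)/(-1 + S) (k(S) = (S + (2 + 0))/(S - 1) = (S + 2)/(-1 + S) = (2 + S)/(-1 + S))
-75/(-387) + 164/k(16) = -75/(-387) + 164/(((2 + 16)/(-1 + 16))) = -75*(-1/387) + 164/((18/15)) = 25/129 + 164/(((1/15)*18)) = 25/129 + 164/(6/5) = 25/129 + 164*(⅚) = 25/129 + 410/3 = 5885/43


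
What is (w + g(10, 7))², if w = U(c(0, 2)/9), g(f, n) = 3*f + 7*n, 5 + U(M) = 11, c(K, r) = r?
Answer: 7225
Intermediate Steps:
U(M) = 6 (U(M) = -5 + 11 = 6)
w = 6
(w + g(10, 7))² = (6 + (3*10 + 7*7))² = (6 + (30 + 49))² = (6 + 79)² = 85² = 7225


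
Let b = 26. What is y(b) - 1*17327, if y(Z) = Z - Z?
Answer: -17327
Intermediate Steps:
y(Z) = 0
y(b) - 1*17327 = 0 - 1*17327 = 0 - 17327 = -17327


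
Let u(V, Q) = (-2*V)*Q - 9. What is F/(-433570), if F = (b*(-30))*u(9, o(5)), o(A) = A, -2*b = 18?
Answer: 2673/43357 ≈ 0.061651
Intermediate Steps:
b = -9 (b = -1/2*18 = -9)
u(V, Q) = -9 - 2*Q*V (u(V, Q) = -2*Q*V - 9 = -9 - 2*Q*V)
F = -26730 (F = (-9*(-30))*(-9 - 2*5*9) = 270*(-9 - 90) = 270*(-99) = -26730)
F/(-433570) = -26730/(-433570) = -26730*(-1/433570) = 2673/43357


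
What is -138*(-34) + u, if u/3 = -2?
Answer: 4686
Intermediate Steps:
u = -6 (u = 3*(-2) = -6)
-138*(-34) + u = -138*(-34) - 6 = 4692 - 6 = 4686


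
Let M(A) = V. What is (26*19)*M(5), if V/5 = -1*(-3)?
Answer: 7410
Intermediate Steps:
V = 15 (V = 5*(-1*(-3)) = 5*3 = 15)
M(A) = 15
(26*19)*M(5) = (26*19)*15 = 494*15 = 7410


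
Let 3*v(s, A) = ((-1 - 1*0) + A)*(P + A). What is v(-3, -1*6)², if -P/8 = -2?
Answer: 4900/9 ≈ 544.44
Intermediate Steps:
P = 16 (P = -8*(-2) = 16)
v(s, A) = (-1 + A)*(16 + A)/3 (v(s, A) = (((-1 - 1*0) + A)*(16 + A))/3 = (((-1 + 0) + A)*(16 + A))/3 = ((-1 + A)*(16 + A))/3 = (-1 + A)*(16 + A)/3)
v(-3, -1*6)² = (-16/3 + 5*(-1*6) + (-1*6)²/3)² = (-16/3 + 5*(-6) + (⅓)*(-6)²)² = (-16/3 - 30 + (⅓)*36)² = (-16/3 - 30 + 12)² = (-70/3)² = 4900/9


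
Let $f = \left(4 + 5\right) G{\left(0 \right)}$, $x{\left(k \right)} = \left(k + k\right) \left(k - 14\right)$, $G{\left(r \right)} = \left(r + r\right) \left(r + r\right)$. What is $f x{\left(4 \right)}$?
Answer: $0$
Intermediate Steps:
$G{\left(r \right)} = 4 r^{2}$ ($G{\left(r \right)} = 2 r 2 r = 4 r^{2}$)
$x{\left(k \right)} = 2 k \left(-14 + k\right)$
$f = 0$ ($f = \left(4 + 5\right) 4 \cdot 0^{2} = 9 \cdot 4 \cdot 0 = 9 \cdot 0 = 0$)
$f x{\left(4 \right)} = 0 \cdot 2 \cdot 4 \left(-14 + 4\right) = 0 \cdot 2 \cdot 4 \left(-10\right) = 0 \left(-80\right) = 0$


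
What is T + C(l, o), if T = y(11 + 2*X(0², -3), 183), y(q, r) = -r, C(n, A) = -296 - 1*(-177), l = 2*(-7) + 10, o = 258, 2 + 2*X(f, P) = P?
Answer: -302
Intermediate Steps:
X(f, P) = -1 + P/2
l = -4 (l = -14 + 10 = -4)
C(n, A) = -119 (C(n, A) = -296 + 177 = -119)
T = -183 (T = -1*183 = -183)
T + C(l, o) = -183 - 119 = -302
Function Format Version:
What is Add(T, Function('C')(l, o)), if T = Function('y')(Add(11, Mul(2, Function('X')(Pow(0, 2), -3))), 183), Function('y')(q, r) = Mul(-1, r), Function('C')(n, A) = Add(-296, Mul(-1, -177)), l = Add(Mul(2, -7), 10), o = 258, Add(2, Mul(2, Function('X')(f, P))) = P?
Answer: -302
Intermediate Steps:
Function('X')(f, P) = Add(-1, Mul(Rational(1, 2), P))
l = -4 (l = Add(-14, 10) = -4)
Function('C')(n, A) = -119 (Function('C')(n, A) = Add(-296, 177) = -119)
T = -183 (T = Mul(-1, 183) = -183)
Add(T, Function('C')(l, o)) = Add(-183, -119) = -302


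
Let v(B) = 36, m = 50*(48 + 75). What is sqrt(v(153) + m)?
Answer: sqrt(6186) ≈ 78.651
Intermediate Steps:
m = 6150 (m = 50*123 = 6150)
sqrt(v(153) + m) = sqrt(36 + 6150) = sqrt(6186)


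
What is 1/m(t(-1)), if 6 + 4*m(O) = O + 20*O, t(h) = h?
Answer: -4/27 ≈ -0.14815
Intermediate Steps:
m(O) = -3/2 + 21*O/4 (m(O) = -3/2 + (O + 20*O)/4 = -3/2 + (21*O)/4 = -3/2 + 21*O/4)
1/m(t(-1)) = 1/(-3/2 + (21/4)*(-1)) = 1/(-3/2 - 21/4) = 1/(-27/4) = -4/27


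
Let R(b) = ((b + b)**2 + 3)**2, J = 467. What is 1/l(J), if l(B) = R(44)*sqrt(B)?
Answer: sqrt(467)/28027476203 ≈ 7.7104e-10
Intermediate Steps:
R(b) = (3 + 4*b**2)**2 (R(b) = ((2*b)**2 + 3)**2 = (4*b**2 + 3)**2 = (3 + 4*b**2)**2)
l(B) = 60016009*sqrt(B) (l(B) = (3 + 4*44**2)**2*sqrt(B) = (3 + 4*1936)**2*sqrt(B) = (3 + 7744)**2*sqrt(B) = 7747**2*sqrt(B) = 60016009*sqrt(B))
1/l(J) = 1/(60016009*sqrt(467)) = sqrt(467)/28027476203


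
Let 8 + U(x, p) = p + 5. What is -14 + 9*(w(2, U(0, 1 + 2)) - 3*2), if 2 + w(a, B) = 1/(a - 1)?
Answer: -77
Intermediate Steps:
U(x, p) = -3 + p (U(x, p) = -8 + (p + 5) = -8 + (5 + p) = -3 + p)
w(a, B) = -2 + 1/(-1 + a) (w(a, B) = -2 + 1/(a - 1) = -2 + 1/(-1 + a))
-14 + 9*(w(2, U(0, 1 + 2)) - 3*2) = -14 + 9*((3 - 2*2)/(-1 + 2) - 3*2) = -14 + 9*((3 - 4)/1 - 6) = -14 + 9*(1*(-1) - 6) = -14 + 9*(-1 - 6) = -14 + 9*(-7) = -14 - 63 = -77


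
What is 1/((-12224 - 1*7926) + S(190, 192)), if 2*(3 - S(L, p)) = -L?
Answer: -1/20052 ≈ -4.9870e-5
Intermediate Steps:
S(L, p) = 3 + L/2 (S(L, p) = 3 - (-1)*L/2 = 3 + L/2)
1/((-12224 - 1*7926) + S(190, 192)) = 1/((-12224 - 1*7926) + (3 + (1/2)*190)) = 1/((-12224 - 7926) + (3 + 95)) = 1/(-20150 + 98) = 1/(-20052) = -1/20052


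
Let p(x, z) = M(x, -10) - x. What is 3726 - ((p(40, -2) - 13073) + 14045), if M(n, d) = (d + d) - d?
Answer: 2804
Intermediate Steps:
M(n, d) = d (M(n, d) = 2*d - d = d)
p(x, z) = -10 - x
3726 - ((p(40, -2) - 13073) + 14045) = 3726 - (((-10 - 1*40) - 13073) + 14045) = 3726 - (((-10 - 40) - 13073) + 14045) = 3726 - ((-50 - 13073) + 14045) = 3726 - (-13123 + 14045) = 3726 - 1*922 = 3726 - 922 = 2804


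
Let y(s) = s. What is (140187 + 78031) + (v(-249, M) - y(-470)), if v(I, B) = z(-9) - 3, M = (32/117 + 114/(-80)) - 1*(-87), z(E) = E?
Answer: 218676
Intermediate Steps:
M = 401771/4680 (M = (32*(1/117) + 114*(-1/80)) + 87 = (32/117 - 57/40) + 87 = -5389/4680 + 87 = 401771/4680 ≈ 85.849)
v(I, B) = -12 (v(I, B) = -9 - 3 = -12)
(140187 + 78031) + (v(-249, M) - y(-470)) = (140187 + 78031) + (-12 - 1*(-470)) = 218218 + (-12 + 470) = 218218 + 458 = 218676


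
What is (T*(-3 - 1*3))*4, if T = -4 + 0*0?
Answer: 96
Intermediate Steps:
T = -4 (T = -4 + 0 = -4)
(T*(-3 - 1*3))*4 = -4*(-3 - 1*3)*4 = -4*(-3 - 3)*4 = -4*(-6)*4 = 24*4 = 96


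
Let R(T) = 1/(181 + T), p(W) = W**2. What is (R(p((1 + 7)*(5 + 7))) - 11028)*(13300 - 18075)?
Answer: 494833799125/9397 ≈ 5.2659e+7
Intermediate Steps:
(R(p((1 + 7)*(5 + 7))) - 11028)*(13300 - 18075) = (1/(181 + ((1 + 7)*(5 + 7))**2) - 11028)*(13300 - 18075) = (1/(181 + (8*12)**2) - 11028)*(-4775) = (1/(181 + 96**2) - 11028)*(-4775) = (1/(181 + 9216) - 11028)*(-4775) = (1/9397 - 11028)*(-4775) = -103630115/9397*(-4775) = 494833799125/9397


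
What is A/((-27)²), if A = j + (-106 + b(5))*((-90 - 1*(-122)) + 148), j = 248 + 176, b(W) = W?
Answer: -17756/729 ≈ -24.357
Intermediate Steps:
j = 424
A = -17756 (A = 424 + (-106 + 5)*((-90 - 1*(-122)) + 148) = 424 - 101*((-90 + 122) + 148) = 424 - 101*(32 + 148) = 424 - 101*180 = 424 - 18180 = -17756)
A/((-27)²) = -17756/((-27)²) = -17756/729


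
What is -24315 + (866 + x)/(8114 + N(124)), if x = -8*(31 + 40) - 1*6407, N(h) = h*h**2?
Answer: -46556860579/1914738 ≈ -24315.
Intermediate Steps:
N(h) = h**3
x = -6975 (x = -8*71 - 6407 = -568 - 6407 = -6975)
-24315 + (866 + x)/(8114 + N(124)) = -24315 + (866 - 6975)/(8114 + 124**3) = -24315 - 6109/(8114 + 1906624) = -24315 - 6109/1914738 = -46556860579/1914738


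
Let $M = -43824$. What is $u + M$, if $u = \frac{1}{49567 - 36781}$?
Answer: $- \frac{560333663}{12786} \approx -43824.0$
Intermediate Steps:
$u = \frac{1}{12786} \approx 7.821 \cdot 10^{-5}$
$u + M = \frac{1}{12786} - 43824 = - \frac{560333663}{12786}$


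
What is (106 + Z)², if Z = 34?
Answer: 19600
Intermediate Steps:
(106 + Z)² = (106 + 34)² = 140² = 19600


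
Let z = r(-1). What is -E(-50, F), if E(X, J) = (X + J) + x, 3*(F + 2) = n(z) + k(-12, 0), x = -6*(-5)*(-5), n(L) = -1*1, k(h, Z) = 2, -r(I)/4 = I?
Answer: 605/3 ≈ 201.67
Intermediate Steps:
r(I) = -4*I
z = 4 (z = -4*(-1) = 4)
n(L) = -1
x = -150 (x = 30*(-5) = -150)
F = -5/3 (F = -2 + (-1 + 2)/3 = -2 + (⅓)*1 = -2 + ⅓ = -5/3 ≈ -1.6667)
E(X, J) = -150 + J + X (E(X, J) = (X + J) - 150 = (J + X) - 150 = -150 + J + X)
-E(-50, F) = -(-150 - 5/3 - 50) = -1*(-605/3) = 605/3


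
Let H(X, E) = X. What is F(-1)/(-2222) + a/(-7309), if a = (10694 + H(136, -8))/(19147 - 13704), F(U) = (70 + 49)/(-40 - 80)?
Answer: 1846452353/10607708989680 ≈ 0.00017407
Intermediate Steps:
F(U) = -119/120 (F(U) = 119/(-120) = 119*(-1/120) = -119/120)
a = 10830/5443 (a = (10694 + 136)/(19147 - 13704) = 10830/5443 ≈ 1.9897)
F(-1)/(-2222) + a/(-7309) = -119/120/(-2222) + (10830/5443)/(-7309) = -119/120*(-1/2222) + (10830/5443)*(-1/7309) = 119/266640 - 10830/39782887 = 1846452353/10607708989680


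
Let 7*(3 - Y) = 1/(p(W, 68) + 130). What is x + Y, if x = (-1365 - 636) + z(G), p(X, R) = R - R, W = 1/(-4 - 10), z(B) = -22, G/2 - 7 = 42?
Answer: -1838201/910 ≈ -2020.0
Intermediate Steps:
G = 98 (G = 14 + 2*42 = 14 + 84 = 98)
W = -1/14 (W = 1/(-14) = -1/14 ≈ -0.071429)
p(X, R) = 0
Y = 2729/910 (Y = 3 - 1/(7*(0 + 130)) = 3 - ⅐/130 = 3 - ⅐*1/130 = 3 - 1/910 = 2729/910 ≈ 2.9989)
x = -2023 (x = (-1365 - 636) - 22 = -2001 - 22 = -2023)
x + Y = -2023 + 2729/910 = -1838201/910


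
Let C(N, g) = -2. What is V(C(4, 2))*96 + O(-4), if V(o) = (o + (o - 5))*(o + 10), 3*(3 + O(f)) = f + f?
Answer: -20753/3 ≈ -6917.7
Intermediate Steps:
O(f) = -3 + 2*f/3 (O(f) = -3 + (f + f)/3 = -3 + (2*f)/3 = -3 + 2*f/3)
V(o) = (-5 + 2*o)*(10 + o) (V(o) = (o + (-5 + o))*(10 + o) = (-5 + 2*o)*(10 + o))
V(C(4, 2))*96 + O(-4) = (-50 + 2*(-2)² + 15*(-2))*96 + (-3 + (⅔)*(-4)) = (-50 + 2*4 - 30)*96 + (-3 - 8/3) = (-50 + 8 - 30)*96 - 17/3 = -72*96 - 17/3 = -6912 - 17/3 = -20753/3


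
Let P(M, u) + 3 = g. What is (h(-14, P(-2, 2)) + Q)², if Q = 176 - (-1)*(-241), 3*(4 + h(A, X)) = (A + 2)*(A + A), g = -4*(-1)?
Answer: 1849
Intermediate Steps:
g = 4
P(M, u) = 1 (P(M, u) = -3 + 4 = 1)
h(A, X) = -4 + 2*A*(2 + A)/3 (h(A, X) = -4 + ((A + 2)*(A + A))/3 = -4 + ((2 + A)*(2*A))/3 = -4 + (2*A*(2 + A))/3 = -4 + 2*A*(2 + A)/3)
Q = -65 (Q = 176 - 1*241 = 176 - 241 = -65)
(h(-14, P(-2, 2)) + Q)² = ((-4 + (⅔)*(-14)² + (4/3)*(-14)) - 65)² = ((-4 + (⅔)*196 - 56/3) - 65)² = ((-4 + 392/3 - 56/3) - 65)² = (108 - 65)² = 43² = 1849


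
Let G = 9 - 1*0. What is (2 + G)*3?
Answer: 33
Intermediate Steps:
G = 9 (G = 9 + 0 = 9)
(2 + G)*3 = (2 + 9)*3 = 11*3 = 33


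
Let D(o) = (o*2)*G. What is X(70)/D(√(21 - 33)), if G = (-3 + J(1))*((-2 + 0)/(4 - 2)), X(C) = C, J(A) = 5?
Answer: 35*I*√3/12 ≈ 5.0518*I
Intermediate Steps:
G = -2 (G = (-3 + 5)*((-2 + 0)/(4 - 2)) = 2*(-2/2) = 2*(-2*½) = 2*(-1) = -2)
D(o) = -4*o (D(o) = (o*2)*(-2) = (2*o)*(-2) = -4*o)
X(70)/D(√(21 - 33)) = 70/((-4*√(21 - 33))) = 70/((-8*I*√3)) = 70*(I*√3/24) = 35*I*√3/12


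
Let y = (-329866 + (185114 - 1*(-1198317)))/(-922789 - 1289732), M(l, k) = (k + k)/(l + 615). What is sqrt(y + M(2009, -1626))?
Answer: I*sqrt(225868849716343893)/362853444 ≈ 1.3098*I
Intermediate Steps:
M(l, k) = 2*k/(615 + l) (M(l, k) = (2*k)/(615 + l) = 2*k/(615 + l))
y = -1053565/2212521 (y = (-329866 + (185114 + 1198317))/(-2212521) = (-329866 + 1383431)*(-1/2212521) = 1053565*(-1/2212521) = -1053565/2212521 ≈ -0.47618)
sqrt(y + M(2009, -1626)) = sqrt(-1053565/2212521 + 2*(-1626)/(615 + 2009)) = sqrt(-1053565/2212521 + 2*(-1626)/2624) = sqrt(-1053565/2212521 + 2*(-1626)*(1/2624)) = sqrt(-1053565/2212521 - 813/656) = sqrt(-2489918213/1451413776) = I*sqrt(225868849716343893)/362853444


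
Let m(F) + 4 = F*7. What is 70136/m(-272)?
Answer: -17534/477 ≈ -36.759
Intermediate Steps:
m(F) = -4 + 7*F (m(F) = -4 + F*7 = -4 + 7*F)
70136/m(-272) = 70136/(-4 + 7*(-272)) = 70136/(-4 - 1904) = 70136/(-1908) = 70136*(-1/1908) = -17534/477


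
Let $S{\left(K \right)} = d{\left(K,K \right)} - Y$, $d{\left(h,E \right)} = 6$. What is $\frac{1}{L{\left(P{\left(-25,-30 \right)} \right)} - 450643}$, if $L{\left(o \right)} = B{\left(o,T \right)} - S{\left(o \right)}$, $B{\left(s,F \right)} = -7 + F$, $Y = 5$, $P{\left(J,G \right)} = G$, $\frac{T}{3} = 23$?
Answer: $- \frac{1}{450582} \approx -2.2194 \cdot 10^{-6}$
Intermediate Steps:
$T = 69$ ($T = 3 \cdot 23 = 69$)
$S{\left(K \right)} = 1$ ($S{\left(K \right)} = 6 - 5 = 1$)
$L{\left(o \right)} = 61$ ($L{\left(o \right)} = \left(-7 + 69\right) - 1 = 62 - 1 = 61$)
$\frac{1}{L{\left(P{\left(-25,-30 \right)} \right)} - 450643} = \frac{1}{61 - 450643} = \frac{1}{-450582} = - \frac{1}{450582}$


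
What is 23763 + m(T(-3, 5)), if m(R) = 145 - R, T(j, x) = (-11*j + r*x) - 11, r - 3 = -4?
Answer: 23891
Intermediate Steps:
r = -1 (r = 3 - 4 = -1)
T(j, x) = -11 - x - 11*j (T(j, x) = (-11*j - x) - 11 = (-x - 11*j) - 11 = -11 - x - 11*j)
23763 + m(T(-3, 5)) = 23763 + (145 - (-11 - 1*5 - 11*(-3))) = 23763 + (145 - (-11 - 5 + 33)) = 23763 + (145 - 1*17) = 23763 + (145 - 17) = 23763 + 128 = 23891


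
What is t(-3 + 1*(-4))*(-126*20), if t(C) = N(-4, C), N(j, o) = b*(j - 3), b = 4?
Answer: 70560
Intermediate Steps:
N(j, o) = -12 + 4*j (N(j, o) = 4*(j - 3) = 4*(-3 + j) = -12 + 4*j)
t(C) = -28 (t(C) = -12 + 4*(-4) = -12 - 16 = -28)
t(-3 + 1*(-4))*(-126*20) = -(-3528)*20 = -28*(-2520) = 70560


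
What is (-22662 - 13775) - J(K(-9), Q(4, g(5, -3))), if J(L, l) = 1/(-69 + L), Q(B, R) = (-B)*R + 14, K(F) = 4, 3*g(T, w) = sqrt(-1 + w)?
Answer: -2368404/65 ≈ -36437.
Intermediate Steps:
g(T, w) = sqrt(-1 + w)/3
Q(B, R) = 14 - B*R (Q(B, R) = -B*R + 14 = 14 - B*R)
(-22662 - 13775) - J(K(-9), Q(4, g(5, -3))) = (-22662 - 13775) - 1/(-69 + 4) = -36437 - 1/(-65) = -36437 - 1*(-1/65) = -36437 + 1/65 = -2368404/65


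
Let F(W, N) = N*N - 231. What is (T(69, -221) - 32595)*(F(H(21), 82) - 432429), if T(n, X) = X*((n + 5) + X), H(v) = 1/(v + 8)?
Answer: 46001088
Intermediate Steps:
H(v) = 1/(8 + v)
T(n, X) = X*(5 + X + n) (T(n, X) = X*((5 + n) + X) = X*(5 + X + n))
F(W, N) = -231 + N² (F(W, N) = N² - 231 = -231 + N²)
(T(69, -221) - 32595)*(F(H(21), 82) - 432429) = (-221*(5 - 221 + 69) - 32595)*((-231 + 82²) - 432429) = (-221*(-147) - 32595)*((-231 + 6724) - 432429) = (32487 - 32595)*(6493 - 432429) = -108*(-425936) = 46001088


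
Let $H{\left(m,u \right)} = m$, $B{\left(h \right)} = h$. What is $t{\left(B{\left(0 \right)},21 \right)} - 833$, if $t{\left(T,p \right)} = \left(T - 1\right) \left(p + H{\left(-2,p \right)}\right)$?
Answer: $-852$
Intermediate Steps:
$t{\left(T,p \right)} = \left(-1 + T\right) \left(-2 + p\right)$ ($t{\left(T,p \right)} = \left(T - 1\right) \left(p - 2\right) = \left(-1 + T\right) \left(-2 + p\right)$)
$t{\left(B{\left(0 \right)},21 \right)} - 833 = \left(2 - 21 - 0 + 0 \cdot 21\right) - 833 = \left(2 - 21 + 0 + 0\right) - 833 = -19 - 833 = -852$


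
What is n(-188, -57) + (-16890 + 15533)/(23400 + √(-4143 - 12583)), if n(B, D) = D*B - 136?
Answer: 2896665003640/273788363 + 1357*I*√16726/547576726 ≈ 10580.0 + 0.0003205*I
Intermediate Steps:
n(B, D) = -136 + B*D (n(B, D) = B*D - 136 = -136 + B*D)
n(-188, -57) + (-16890 + 15533)/(23400 + √(-4143 - 12583)) = (-136 - 188*(-57)) + (-16890 + 15533)/(23400 + √(-4143 - 12583)) = (-136 + 10716) - 1357/(23400 + √(-16726)) = 10580 - 1357/(23400 + I*√16726)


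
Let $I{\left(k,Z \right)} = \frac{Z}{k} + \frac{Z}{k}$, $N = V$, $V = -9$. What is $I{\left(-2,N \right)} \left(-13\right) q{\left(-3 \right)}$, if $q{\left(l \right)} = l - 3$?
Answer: $702$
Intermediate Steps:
$N = -9$
$q{\left(l \right)} = -3 + l$ ($q{\left(l \right)} = l - 3 = -3 + l$)
$I{\left(k,Z \right)} = \frac{2 Z}{k}$
$I{\left(-2,N \right)} \left(-13\right) q{\left(-3 \right)} = 2 \left(-9\right) \frac{1}{-2} \left(-13\right) \left(-3 - 3\right) = 2 \left(-9\right) \left(- \frac{1}{2}\right) \left(-13\right) \left(-6\right) = 9 \left(-13\right) \left(-6\right) = \left(-117\right) \left(-6\right) = 702$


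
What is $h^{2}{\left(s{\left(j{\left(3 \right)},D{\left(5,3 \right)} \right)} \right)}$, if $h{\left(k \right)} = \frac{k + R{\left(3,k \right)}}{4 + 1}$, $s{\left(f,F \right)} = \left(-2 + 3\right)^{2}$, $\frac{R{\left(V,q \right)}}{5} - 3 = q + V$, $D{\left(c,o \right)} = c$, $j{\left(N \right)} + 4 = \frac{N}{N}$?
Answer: $\frac{1296}{25} \approx 51.84$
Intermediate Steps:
$j{\left(N \right)} = -3$ ($j{\left(N \right)} = -4 + \frac{N}{N} = -4 + 1 = -3$)
$R{\left(V,q \right)} = 15 + 5 V + 5 q$ ($R{\left(V,q \right)} = 15 + 5 \left(q + V\right) = 15 + 5 \left(V + q\right) = 15 + \left(5 V + 5 q\right) = 15 + 5 V + 5 q$)
$s{\left(f,F \right)} = 1$ ($s{\left(f,F \right)} = 1^{2} = 1$)
$h{\left(k \right)} = 6 + \frac{6 k}{5}$ ($h{\left(k \right)} = \frac{k + \left(15 + 5 \cdot 3 + 5 k\right)}{4 + 1} = \frac{k + \left(15 + 15 + 5 k\right)}{5} = \left(k + \left(30 + 5 k\right)\right) \frac{1}{5} = \left(30 + 6 k\right) \frac{1}{5} = 6 + \frac{6 k}{5}$)
$h^{2}{\left(s{\left(j{\left(3 \right)},D{\left(5,3 \right)} \right)} \right)} = \left(6 + \frac{6}{5} \cdot 1\right)^{2} = \left(6 + \frac{6}{5}\right)^{2} = \left(\frac{36}{5}\right)^{2} = \frac{1296}{25}$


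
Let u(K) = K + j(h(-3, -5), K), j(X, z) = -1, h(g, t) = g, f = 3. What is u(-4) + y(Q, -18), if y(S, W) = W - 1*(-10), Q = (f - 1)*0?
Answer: -13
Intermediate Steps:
Q = 0 (Q = (3 - 1)*0 = 2*0 = 0)
y(S, W) = 10 + W (y(S, W) = W + 10 = 10 + W)
u(K) = -1 + K (u(K) = K - 1 = -1 + K)
u(-4) + y(Q, -18) = (-1 - 4) + (10 - 18) = -5 - 8 = -13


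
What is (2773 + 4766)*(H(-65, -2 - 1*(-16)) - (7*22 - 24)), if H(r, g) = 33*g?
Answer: 2502948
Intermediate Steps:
(2773 + 4766)*(H(-65, -2 - 1*(-16)) - (7*22 - 24)) = (2773 + 4766)*(33*(-2 - 1*(-16)) - (7*22 - 24)) = 7539*(33*(-2 + 16) - (154 - 24)) = 7539*(33*14 - 1*130) = 7539*(462 - 130) = 7539*332 = 2502948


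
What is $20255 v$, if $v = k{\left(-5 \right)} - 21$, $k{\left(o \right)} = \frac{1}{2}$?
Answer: $- \frac{830455}{2} \approx -4.1523 \cdot 10^{5}$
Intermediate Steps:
$k{\left(o \right)} = \frac{1}{2}$
$v = - \frac{41}{2}$ ($v = \frac{1}{2} - 21 = - \frac{41}{2} \approx -20.5$)
$20255 v = 20255 \left(- \frac{41}{2}\right) = - \frac{830455}{2}$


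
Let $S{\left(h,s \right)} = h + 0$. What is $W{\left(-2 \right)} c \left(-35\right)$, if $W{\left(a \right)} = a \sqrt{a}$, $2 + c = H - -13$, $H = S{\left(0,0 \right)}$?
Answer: $770 i \sqrt{2} \approx 1088.9 i$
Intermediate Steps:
$S{\left(h,s \right)} = h$
$H = 0$
$c = 11$ ($c = -2 + \left(0 - -13\right) = -2 + \left(0 + 13\right) = -2 + 13 = 11$)
$W{\left(a \right)} = a^{\frac{3}{2}}$
$W{\left(-2 \right)} c \left(-35\right) = \left(-2\right)^{\frac{3}{2}} \cdot 11 \left(-35\right) = - 2 i \sqrt{2} \cdot 11 \left(-35\right) = - 22 i \sqrt{2} \left(-35\right) = 770 i \sqrt{2}$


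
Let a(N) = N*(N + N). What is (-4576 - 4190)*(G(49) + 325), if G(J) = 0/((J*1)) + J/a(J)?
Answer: -139602933/49 ≈ -2.8490e+6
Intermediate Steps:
a(N) = 2*N² (a(N) = N*(2*N) = 2*N²)
G(J) = 1/(2*J) (G(J) = 0/((J*1)) + J/((2*J²)) = 0/J + J*(1/(2*J²)) = 0 + 1/(2*J) = 1/(2*J))
(-4576 - 4190)*(G(49) + 325) = (-4576 - 4190)*((½)/49 + 325) = -8766*((½)*(1/49) + 325) = -8766*(1/98 + 325) = -8766*31851/98 = -139602933/49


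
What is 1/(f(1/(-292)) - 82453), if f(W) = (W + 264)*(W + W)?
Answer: -42632/3515213383 ≈ -1.2128e-5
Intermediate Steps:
f(W) = 2*W*(264 + W) (f(W) = (264 + W)*(2*W) = 2*W*(264 + W))
1/(f(1/(-292)) - 82453) = 1/(2*(264 + 1/(-292))/(-292) - 82453) = 1/(2*(-1/292)*(264 - 1/292) - 82453) = 1/(2*(-1/292)*(77087/292) - 82453) = 1/(-77087/42632 - 82453) = 1/(-3515213383/42632) = -42632/3515213383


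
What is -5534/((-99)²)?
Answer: -5534/9801 ≈ -0.56464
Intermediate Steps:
-5534/((-99)²) = -5534/9801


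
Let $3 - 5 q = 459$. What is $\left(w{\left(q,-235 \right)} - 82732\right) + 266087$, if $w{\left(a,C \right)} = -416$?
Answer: $182939$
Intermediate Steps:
$q = - \frac{456}{5}$ ($q = \frac{3}{5} - \frac{459}{5} = - \frac{456}{5} \approx -91.2$)
$\left(w{\left(q,-235 \right)} - 82732\right) + 266087 = \left(-416 - 82732\right) + 266087 = -83148 + 266087 = 182939$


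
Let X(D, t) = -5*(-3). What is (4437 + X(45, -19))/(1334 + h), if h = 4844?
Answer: 2226/3089 ≈ 0.72062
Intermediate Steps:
X(D, t) = 15
(4437 + X(45, -19))/(1334 + h) = (4437 + 15)/(1334 + 4844) = 4452/6178 = 4452*(1/6178) = 2226/3089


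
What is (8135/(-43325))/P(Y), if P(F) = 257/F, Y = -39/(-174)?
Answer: -21151/129160490 ≈ -0.00016376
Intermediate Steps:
Y = 13/58 (Y = -39*(-1/174) = 13/58 ≈ 0.22414)
(8135/(-43325))/P(Y) = (8135/(-43325))/((257/(13/58))) = (8135*(-1/43325))/((257*(58/13))) = -1627/(8665*14906/13) = -1627/8665*13/14906 = -21151/129160490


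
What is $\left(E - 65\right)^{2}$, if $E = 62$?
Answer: $9$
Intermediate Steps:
$\left(E - 65\right)^{2} = \left(62 - 65\right)^{2} = \left(-3\right)^{2} = 9$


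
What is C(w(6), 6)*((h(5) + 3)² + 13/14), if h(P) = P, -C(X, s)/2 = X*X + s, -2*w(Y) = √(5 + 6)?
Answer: -4545/4 ≈ -1136.3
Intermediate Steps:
w(Y) = -√11/2 (w(Y) = -√(5 + 6)/2 = -√11/2)
C(X, s) = -2*s - 2*X² (C(X, s) = -2*(X*X + s) = -2*(X² + s) = -2*(s + X²) = -2*s - 2*X²)
C(w(6), 6)*((h(5) + 3)² + 13/14) = (-2*6 - 2*(-√11/2)²)*((5 + 3)² + 13/14) = (-12 - 2*11/4)*(8² + 13*(1/14)) = (-12 - 11/2)*(64 + 13/14) = -35/2*909/14 = -4545/4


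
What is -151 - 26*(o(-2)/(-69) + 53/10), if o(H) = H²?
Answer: -99116/345 ≈ -287.29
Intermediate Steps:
-151 - 26*(o(-2)/(-69) + 53/10) = -151 - 26*((-2)²/(-69) + 53/10) = -151 - 26*(4*(-1/69) + 53*(⅒)) = -151 - 26*(-4/69 + 53/10) = -151 - 26*3617/690 = -151 - 47021/345 = -99116/345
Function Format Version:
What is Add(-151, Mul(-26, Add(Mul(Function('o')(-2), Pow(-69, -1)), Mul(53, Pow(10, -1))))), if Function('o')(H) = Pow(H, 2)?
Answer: Rational(-99116, 345) ≈ -287.29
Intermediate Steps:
Add(-151, Mul(-26, Add(Mul(Function('o')(-2), Pow(-69, -1)), Mul(53, Pow(10, -1))))) = Add(-151, Mul(-26, Add(Mul(Pow(-2, 2), Pow(-69, -1)), Mul(53, Pow(10, -1))))) = Add(-151, Mul(-26, Add(Mul(4, Rational(-1, 69)), Mul(53, Rational(1, 10))))) = Add(-151, Mul(-26, Add(Rational(-4, 69), Rational(53, 10)))) = Add(-151, Mul(-26, Rational(3617, 690))) = Add(-151, Rational(-47021, 345)) = Rational(-99116, 345)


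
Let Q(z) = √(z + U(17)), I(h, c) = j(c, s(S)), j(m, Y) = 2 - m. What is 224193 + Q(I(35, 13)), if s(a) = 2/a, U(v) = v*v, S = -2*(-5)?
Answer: 224193 + √278 ≈ 2.2421e+5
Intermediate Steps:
S = 10
U(v) = v²
I(h, c) = 2 - c
Q(z) = √(289 + z) (Q(z) = √(z + 17²) = √(z + 289) = √(289 + z))
224193 + Q(I(35, 13)) = 224193 + √(289 + (2 - 1*13)) = 224193 + √(289 + (2 - 13)) = 224193 + √(289 - 11) = 224193 + √278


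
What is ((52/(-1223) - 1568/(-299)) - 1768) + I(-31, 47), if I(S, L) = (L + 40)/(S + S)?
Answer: -39997932739/22671974 ≈ -1764.2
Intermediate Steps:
I(S, L) = (40 + L)/(2*S) (I(S, L) = (40 + L)/((2*S)) = (40 + L)*(1/(2*S)) = (40 + L)/(2*S))
((52/(-1223) - 1568/(-299)) - 1768) + I(-31, 47) = ((52/(-1223) - 1568/(-299)) - 1768) + (½)*(40 + 47)/(-31) = ((52*(-1/1223) - 1568*(-1/299)) - 1768) + (½)*(-1/31)*87 = ((-52/1223 + 1568/299) - 1768) - 87/62 = (1902116/365677 - 1768) - 87/62 = -644614820/365677 - 87/62 = -39997932739/22671974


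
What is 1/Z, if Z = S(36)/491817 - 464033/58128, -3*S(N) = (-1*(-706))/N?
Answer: -257295047184/2053977281513 ≈ -0.12527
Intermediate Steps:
S(N) = -706/(3*N) (S(N) = -(-1*(-706))/(3*N) = -706/(3*N))
Z = -2053977281513/257295047184 (Z = -706/3/36/491817 - 464033/58128 = -706/3*1/36*(1/491817) - 464033*1/58128 = -353/54*1/491817 - 464033/58128 = -353/26558118 - 464033/58128 = -2053977281513/257295047184 ≈ -7.9830)
1/Z = 1/(-2053977281513/257295047184) = -257295047184/2053977281513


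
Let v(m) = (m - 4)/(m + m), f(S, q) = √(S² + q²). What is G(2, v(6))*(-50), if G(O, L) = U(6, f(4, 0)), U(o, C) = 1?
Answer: -50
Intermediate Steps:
v(m) = (-4 + m)/(2*m) (v(m) = (-4 + m)/((2*m)) = (-4 + m)*(1/(2*m)) = (-4 + m)/(2*m))
G(O, L) = 1
G(2, v(6))*(-50) = 1*(-50) = -50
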